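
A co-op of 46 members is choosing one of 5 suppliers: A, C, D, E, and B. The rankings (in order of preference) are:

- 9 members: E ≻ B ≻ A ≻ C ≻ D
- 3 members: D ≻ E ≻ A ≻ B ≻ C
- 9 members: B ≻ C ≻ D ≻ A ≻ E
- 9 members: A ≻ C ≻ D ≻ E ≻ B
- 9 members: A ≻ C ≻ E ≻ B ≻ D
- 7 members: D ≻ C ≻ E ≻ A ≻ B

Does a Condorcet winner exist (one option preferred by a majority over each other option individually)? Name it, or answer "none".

A

A vs C: 30–16 for A.
A vs D: 27–19 for A.
A vs E: 27–19 for A.
A vs B: 28–18 for A.
A beats every other option head-to-head.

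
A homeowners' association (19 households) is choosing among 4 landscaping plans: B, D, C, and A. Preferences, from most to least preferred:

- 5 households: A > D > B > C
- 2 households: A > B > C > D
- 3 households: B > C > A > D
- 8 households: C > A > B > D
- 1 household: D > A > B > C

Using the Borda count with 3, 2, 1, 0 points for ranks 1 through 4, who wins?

B: 5·1 + 2·2 + 3·3 + 8·1 + 1·1 = 27
D: 5·2 + 2·0 + 3·0 + 8·0 + 1·3 = 13
C: 5·0 + 2·1 + 3·2 + 8·3 + 1·0 = 32
A: 5·3 + 2·3 + 3·1 + 8·2 + 1·2 = 42
A has the highest Borda score (42).

A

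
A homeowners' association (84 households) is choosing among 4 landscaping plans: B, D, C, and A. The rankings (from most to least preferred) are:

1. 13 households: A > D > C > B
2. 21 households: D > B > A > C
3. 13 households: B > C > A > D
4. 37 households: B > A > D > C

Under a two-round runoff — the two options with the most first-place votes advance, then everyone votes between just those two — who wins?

B

Round 1 first-place votes: B 50, D 21, C 0, A 13.
B and D advance.
Runoff: B is preferred to D by 50 voters; D by 34.
B wins the runoff.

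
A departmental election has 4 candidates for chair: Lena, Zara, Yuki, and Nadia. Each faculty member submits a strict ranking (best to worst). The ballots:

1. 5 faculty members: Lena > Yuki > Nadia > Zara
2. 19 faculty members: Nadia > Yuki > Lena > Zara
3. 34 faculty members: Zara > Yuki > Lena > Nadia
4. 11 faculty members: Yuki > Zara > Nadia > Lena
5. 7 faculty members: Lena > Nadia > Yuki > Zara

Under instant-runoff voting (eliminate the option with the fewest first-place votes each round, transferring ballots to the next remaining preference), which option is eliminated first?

Yuki

Round 1: Lena 12, Zara 34, Yuki 11, Nadia 19. Eliminate Yuki.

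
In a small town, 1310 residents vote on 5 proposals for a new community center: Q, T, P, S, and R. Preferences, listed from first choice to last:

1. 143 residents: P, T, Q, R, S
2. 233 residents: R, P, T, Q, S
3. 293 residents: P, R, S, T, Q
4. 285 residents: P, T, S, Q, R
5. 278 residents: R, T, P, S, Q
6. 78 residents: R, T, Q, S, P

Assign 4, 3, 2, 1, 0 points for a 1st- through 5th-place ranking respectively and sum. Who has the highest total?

Q: 143·2 + 233·1 + 293·0 + 285·1 + 278·0 + 78·2 = 960
T: 143·3 + 233·2 + 293·1 + 285·3 + 278·3 + 78·3 = 3111
P: 143·4 + 233·3 + 293·4 + 285·4 + 278·2 + 78·0 = 4139
S: 143·0 + 233·0 + 293·2 + 285·2 + 278·1 + 78·1 = 1512
R: 143·1 + 233·4 + 293·3 + 285·0 + 278·4 + 78·4 = 3378
P has the highest Borda score (4139).

P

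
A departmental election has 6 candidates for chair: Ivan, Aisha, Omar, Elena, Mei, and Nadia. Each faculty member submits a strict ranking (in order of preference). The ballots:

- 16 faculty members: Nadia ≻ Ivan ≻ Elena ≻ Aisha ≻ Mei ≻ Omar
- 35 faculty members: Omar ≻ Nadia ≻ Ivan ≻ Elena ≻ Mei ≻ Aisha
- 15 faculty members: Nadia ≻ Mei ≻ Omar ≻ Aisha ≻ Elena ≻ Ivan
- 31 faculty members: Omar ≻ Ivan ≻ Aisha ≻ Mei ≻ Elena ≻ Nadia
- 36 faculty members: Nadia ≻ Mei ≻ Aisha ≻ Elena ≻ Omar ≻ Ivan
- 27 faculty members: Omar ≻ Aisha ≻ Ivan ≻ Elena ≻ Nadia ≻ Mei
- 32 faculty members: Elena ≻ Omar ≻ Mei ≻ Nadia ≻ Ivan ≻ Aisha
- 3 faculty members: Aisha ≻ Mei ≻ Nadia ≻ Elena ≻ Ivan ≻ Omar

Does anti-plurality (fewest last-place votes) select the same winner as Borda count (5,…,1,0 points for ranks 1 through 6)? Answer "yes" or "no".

Anti-plurality — last-place votes: Ivan 51, Aisha 67, Omar 19, Elena 0, Mei 27, Nadia 31. Winner: Elena.
Borda — scores: Ivan 409, Aisha 386, Omar 674, Elena 456, Mei 425, Nadia 575. Winner: Omar.
The two methods disagree.

no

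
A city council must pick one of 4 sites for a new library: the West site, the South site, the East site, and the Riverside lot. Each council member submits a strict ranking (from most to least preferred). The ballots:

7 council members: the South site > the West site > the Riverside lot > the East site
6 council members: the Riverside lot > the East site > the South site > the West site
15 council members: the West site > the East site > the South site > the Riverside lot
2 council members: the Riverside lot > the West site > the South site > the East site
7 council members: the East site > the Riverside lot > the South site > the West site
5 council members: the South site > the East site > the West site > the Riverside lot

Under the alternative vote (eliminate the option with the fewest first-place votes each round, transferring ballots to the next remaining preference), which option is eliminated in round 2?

the South site

Round 1: the West site 15, the South site 12, the East site 7, the Riverside lot 8. Eliminate the East site.
Round 2: the West site 15, the South site 12, the Riverside lot 15. Eliminate the South site.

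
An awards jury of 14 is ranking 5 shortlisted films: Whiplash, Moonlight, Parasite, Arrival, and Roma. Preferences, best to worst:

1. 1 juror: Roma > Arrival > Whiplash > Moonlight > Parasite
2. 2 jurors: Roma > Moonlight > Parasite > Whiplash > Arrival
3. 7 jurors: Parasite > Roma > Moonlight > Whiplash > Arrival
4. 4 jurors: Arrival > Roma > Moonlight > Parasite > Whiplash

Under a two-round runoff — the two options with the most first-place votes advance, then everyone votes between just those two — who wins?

Round 1 first-place votes: Whiplash 0, Moonlight 0, Parasite 7, Arrival 4, Roma 3.
Parasite and Arrival advance.
Runoff: Parasite is preferred to Arrival by 9 voters; Arrival by 5.
Parasite wins the runoff.

Parasite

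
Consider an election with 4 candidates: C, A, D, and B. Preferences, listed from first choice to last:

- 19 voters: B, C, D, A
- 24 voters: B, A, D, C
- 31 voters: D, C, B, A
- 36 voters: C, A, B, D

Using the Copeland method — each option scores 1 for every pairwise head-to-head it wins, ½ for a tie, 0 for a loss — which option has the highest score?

C: beats A and B; ties D → score 2.5.
A: beats D; loses to C and B → score 1.
D: ties C; loses to A and B → score 0.5.
B: beats A and D; loses to C → score 2.
C has the best pairwise record.

C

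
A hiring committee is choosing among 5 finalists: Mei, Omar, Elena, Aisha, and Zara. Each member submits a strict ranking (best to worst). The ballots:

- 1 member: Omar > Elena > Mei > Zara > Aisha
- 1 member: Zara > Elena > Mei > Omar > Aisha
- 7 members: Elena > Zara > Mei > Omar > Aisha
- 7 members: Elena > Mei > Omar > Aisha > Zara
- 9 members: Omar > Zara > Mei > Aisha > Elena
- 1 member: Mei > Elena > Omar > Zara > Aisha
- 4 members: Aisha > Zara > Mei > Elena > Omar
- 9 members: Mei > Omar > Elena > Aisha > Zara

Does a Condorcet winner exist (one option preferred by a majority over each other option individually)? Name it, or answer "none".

Checking pairwise contests:
Zara beats Mei 21–18.
Mei beats Omar 29–10.
Mei beats Elena 23–16.
Mei beats Aisha 35–4.
Omar beats Zara 27–12.
Every option loses at least one head-to-head, so there is no Condorcet winner.

none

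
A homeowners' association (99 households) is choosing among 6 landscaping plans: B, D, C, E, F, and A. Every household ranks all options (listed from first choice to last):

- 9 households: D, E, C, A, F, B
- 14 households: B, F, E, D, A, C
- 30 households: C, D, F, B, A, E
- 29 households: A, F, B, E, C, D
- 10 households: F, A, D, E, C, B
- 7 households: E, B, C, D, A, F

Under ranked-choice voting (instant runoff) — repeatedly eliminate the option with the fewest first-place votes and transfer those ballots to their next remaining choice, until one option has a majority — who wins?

A

Round 1: B 14, D 9, C 30, E 7, F 10, A 29. Eliminate E.
Round 2: B 21, D 9, C 30, F 10, A 29. Eliminate D.
Round 3: B 21, C 39, F 10, A 29. Eliminate F.
Round 4: B 21, C 39, A 39. Eliminate B.
Round 5: C 46, A 53. A has a majority.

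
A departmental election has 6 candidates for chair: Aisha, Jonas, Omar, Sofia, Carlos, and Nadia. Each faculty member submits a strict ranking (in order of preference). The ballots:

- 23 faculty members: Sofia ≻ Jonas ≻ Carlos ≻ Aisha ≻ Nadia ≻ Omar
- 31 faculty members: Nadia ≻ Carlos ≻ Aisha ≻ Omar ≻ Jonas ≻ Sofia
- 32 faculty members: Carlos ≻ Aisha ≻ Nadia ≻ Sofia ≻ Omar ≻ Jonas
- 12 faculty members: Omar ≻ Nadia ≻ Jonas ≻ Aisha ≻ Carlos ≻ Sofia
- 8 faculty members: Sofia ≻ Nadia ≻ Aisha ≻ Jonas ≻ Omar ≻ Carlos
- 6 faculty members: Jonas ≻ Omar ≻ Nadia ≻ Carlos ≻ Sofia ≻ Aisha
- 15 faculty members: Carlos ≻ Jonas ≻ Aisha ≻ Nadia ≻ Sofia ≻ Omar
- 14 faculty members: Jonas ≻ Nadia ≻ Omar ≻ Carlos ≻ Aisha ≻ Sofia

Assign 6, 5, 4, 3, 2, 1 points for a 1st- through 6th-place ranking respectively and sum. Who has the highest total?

Aisha: 23·3 + 31·4 + 32·5 + 12·3 + 8·4 + 6·1 + 15·4 + 14·2 = 515
Jonas: 23·5 + 31·2 + 32·1 + 12·4 + 8·3 + 6·6 + 15·5 + 14·6 = 476
Omar: 23·1 + 31·3 + 32·2 + 12·6 + 8·2 + 6·5 + 15·1 + 14·4 = 369
Sofia: 23·6 + 31·1 + 32·3 + 12·1 + 8·6 + 6·2 + 15·2 + 14·1 = 381
Carlos: 23·4 + 31·5 + 32·6 + 12·2 + 8·1 + 6·3 + 15·6 + 14·3 = 621
Nadia: 23·2 + 31·6 + 32·4 + 12·5 + 8·5 + 6·4 + 15·3 + 14·5 = 599
Carlos has the highest Borda score (621).

Carlos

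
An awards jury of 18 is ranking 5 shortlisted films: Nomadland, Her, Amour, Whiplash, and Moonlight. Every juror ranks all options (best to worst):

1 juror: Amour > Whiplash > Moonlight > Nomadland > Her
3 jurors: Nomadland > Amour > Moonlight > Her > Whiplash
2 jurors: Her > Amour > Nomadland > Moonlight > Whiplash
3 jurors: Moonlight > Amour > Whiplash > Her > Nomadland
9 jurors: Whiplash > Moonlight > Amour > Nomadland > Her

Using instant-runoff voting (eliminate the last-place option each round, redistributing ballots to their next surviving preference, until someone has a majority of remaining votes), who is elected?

Whiplash

Round 1: Nomadland 3, Her 2, Amour 1, Whiplash 9, Moonlight 3. Eliminate Amour.
Round 2: Nomadland 3, Her 2, Whiplash 10, Moonlight 3. Whiplash has a majority.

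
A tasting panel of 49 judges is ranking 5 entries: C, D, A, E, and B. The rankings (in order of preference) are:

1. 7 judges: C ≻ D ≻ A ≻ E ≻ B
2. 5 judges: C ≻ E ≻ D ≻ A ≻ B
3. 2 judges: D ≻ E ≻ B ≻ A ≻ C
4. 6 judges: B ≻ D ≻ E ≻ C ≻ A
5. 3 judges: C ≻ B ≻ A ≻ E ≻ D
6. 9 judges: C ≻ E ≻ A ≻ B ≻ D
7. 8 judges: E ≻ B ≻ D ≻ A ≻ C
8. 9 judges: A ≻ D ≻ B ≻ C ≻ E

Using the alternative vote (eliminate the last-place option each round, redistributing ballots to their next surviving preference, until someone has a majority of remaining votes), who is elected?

C

Round 1: C 24, D 2, A 9, E 8, B 6. Eliminate D.
Round 2: C 24, A 9, E 10, B 6. Eliminate B.
Round 3: C 24, A 9, E 16. Eliminate A.
Round 4: C 33, E 16. C has a majority.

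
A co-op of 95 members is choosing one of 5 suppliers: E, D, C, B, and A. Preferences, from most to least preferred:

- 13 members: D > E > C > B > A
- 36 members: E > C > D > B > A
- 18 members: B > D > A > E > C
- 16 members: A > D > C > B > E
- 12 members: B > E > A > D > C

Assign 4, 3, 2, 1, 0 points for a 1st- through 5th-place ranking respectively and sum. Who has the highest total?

E: 13·3 + 36·4 + 18·1 + 16·0 + 12·3 = 237
D: 13·4 + 36·2 + 18·3 + 16·3 + 12·1 = 238
C: 13·2 + 36·3 + 18·0 + 16·2 + 12·0 = 166
B: 13·1 + 36·1 + 18·4 + 16·1 + 12·4 = 185
A: 13·0 + 36·0 + 18·2 + 16·4 + 12·2 = 124
D has the highest Borda score (238).

D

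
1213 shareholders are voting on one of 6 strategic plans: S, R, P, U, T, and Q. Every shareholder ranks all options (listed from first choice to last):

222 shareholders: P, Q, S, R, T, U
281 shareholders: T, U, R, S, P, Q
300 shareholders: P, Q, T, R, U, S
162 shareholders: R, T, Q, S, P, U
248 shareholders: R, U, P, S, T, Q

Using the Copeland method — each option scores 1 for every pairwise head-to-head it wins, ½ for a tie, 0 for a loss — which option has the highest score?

R

S: loses to R, P, U, T, and Q → score 0.
R: beats S, P, U, T, and Q → score 5.
P: beats S, U, T, and Q; loses to R → score 4.
U: beats S; loses to R, P, T, and Q → score 1.
T: beats S, U, and Q; loses to R and P → score 3.
Q: beats S and U; loses to R, P, and T → score 2.
R has the best pairwise record.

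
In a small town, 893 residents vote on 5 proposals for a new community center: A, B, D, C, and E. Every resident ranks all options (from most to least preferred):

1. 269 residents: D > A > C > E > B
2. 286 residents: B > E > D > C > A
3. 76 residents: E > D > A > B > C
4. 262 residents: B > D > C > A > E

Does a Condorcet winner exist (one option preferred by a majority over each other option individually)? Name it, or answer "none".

B

B vs A: 548–345 for B.
B vs D: 548–345 for B.
B vs C: 624–269 for B.
B vs E: 548–345 for B.
B beats every other option head-to-head.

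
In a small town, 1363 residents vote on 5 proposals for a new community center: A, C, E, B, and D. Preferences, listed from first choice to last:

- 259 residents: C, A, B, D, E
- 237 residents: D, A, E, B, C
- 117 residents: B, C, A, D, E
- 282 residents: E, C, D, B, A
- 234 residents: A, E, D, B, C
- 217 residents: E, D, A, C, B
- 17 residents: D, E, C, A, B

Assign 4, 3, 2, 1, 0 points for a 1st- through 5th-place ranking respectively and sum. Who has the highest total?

A: 259·3 + 237·3 + 117·2 + 282·0 + 234·4 + 217·2 + 17·1 = 3109
C: 259·4 + 237·0 + 117·3 + 282·3 + 234·0 + 217·1 + 17·2 = 2484
E: 259·0 + 237·2 + 117·0 + 282·4 + 234·3 + 217·4 + 17·3 = 3223
B: 259·2 + 237·1 + 117·4 + 282·1 + 234·1 + 217·0 + 17·0 = 1739
D: 259·1 + 237·4 + 117·1 + 282·2 + 234·2 + 217·3 + 17·4 = 3075
E has the highest Borda score (3223).

E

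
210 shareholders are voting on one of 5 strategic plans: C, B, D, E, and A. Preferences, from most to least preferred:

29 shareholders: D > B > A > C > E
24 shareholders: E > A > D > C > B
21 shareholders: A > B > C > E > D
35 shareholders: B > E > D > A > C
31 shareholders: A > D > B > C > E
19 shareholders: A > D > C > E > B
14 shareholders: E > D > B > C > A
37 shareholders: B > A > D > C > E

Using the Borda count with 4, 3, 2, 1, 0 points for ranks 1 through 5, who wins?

A

C: 29·1 + 24·1 + 21·2 + 35·0 + 31·1 + 19·2 + 14·1 + 37·1 = 215
B: 29·3 + 24·0 + 21·3 + 35·4 + 31·2 + 19·0 + 14·2 + 37·4 = 528
D: 29·4 + 24·2 + 21·0 + 35·2 + 31·3 + 19·3 + 14·3 + 37·2 = 500
E: 29·0 + 24·4 + 21·1 + 35·3 + 31·0 + 19·1 + 14·4 + 37·0 = 297
A: 29·2 + 24·3 + 21·4 + 35·1 + 31·4 + 19·4 + 14·0 + 37·3 = 560
A has the highest Borda score (560).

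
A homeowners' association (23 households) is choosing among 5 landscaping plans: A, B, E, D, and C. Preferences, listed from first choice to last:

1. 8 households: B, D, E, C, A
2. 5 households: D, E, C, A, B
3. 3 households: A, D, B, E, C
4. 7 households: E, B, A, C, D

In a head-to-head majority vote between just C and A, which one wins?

C

Voters preferring C to A: 13; preferring A to C: 10.
C wins the head-to-head.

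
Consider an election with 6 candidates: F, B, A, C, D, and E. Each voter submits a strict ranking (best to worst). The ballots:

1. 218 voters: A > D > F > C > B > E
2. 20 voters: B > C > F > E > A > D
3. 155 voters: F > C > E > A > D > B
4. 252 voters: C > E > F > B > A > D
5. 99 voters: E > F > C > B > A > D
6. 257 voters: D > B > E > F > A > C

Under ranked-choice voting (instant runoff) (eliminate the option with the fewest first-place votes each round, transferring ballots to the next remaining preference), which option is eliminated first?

Round 1: F 155, B 20, A 218, C 252, D 257, E 99. Eliminate B.

B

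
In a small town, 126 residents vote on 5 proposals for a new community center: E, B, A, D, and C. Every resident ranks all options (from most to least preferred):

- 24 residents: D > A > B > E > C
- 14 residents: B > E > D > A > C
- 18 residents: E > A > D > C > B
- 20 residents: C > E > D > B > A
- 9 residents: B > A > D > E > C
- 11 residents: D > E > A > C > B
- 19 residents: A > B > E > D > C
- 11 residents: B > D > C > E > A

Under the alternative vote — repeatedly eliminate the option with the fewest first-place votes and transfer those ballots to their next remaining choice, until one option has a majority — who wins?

Round 1: E 18, B 34, A 19, D 35, C 20. Eliminate E.
Round 2: B 34, A 37, D 35, C 20. Eliminate C.
Round 3: B 34, A 37, D 55. Eliminate B.
Round 4: A 46, D 80. D has a majority.

D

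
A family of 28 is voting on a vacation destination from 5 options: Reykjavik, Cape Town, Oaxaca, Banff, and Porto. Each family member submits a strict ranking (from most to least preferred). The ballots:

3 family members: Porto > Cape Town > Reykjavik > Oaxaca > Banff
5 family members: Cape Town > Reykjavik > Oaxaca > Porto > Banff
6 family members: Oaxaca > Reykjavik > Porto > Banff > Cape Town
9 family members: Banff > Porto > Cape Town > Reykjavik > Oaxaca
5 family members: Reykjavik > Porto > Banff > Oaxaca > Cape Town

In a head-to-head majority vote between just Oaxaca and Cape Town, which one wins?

Cape Town

Voters preferring Oaxaca to Cape Town: 11; preferring Cape Town to Oaxaca: 17.
Cape Town wins the head-to-head.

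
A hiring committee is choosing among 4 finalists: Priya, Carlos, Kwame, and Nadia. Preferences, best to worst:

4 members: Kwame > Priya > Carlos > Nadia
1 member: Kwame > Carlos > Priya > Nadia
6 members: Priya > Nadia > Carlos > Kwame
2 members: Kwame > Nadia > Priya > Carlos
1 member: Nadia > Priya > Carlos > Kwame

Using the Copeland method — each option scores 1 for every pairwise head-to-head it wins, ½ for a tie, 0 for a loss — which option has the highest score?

Priya

Priya: beats Carlos and Nadia; ties Kwame → score 2.5.
Carlos: ties Kwame; loses to Priya and Nadia → score 0.5.
Kwame: ties Priya, Carlos, and Nadia → score 1.5.
Nadia: beats Carlos; ties Kwame; loses to Priya → score 1.5.
Priya has the best pairwise record.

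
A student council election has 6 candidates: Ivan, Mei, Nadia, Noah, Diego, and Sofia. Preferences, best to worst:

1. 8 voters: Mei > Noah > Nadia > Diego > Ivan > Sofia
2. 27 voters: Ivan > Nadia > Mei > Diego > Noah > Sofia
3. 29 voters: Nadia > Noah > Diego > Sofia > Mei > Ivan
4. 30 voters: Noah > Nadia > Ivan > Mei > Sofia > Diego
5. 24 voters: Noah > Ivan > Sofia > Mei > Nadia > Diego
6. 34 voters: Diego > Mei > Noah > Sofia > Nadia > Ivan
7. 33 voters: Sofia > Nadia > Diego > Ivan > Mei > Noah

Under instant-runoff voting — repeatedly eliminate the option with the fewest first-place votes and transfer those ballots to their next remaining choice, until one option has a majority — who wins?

Noah

Round 1: Ivan 27, Mei 8, Nadia 29, Noah 54, Diego 34, Sofia 33. Eliminate Mei.
Round 2: Ivan 27, Nadia 29, Noah 62, Diego 34, Sofia 33. Eliminate Ivan.
Round 3: Nadia 56, Noah 62, Diego 34, Sofia 33. Eliminate Sofia.
Round 4: Nadia 89, Noah 62, Diego 34. Eliminate Diego.
Round 5: Nadia 89, Noah 96. Noah has a majority.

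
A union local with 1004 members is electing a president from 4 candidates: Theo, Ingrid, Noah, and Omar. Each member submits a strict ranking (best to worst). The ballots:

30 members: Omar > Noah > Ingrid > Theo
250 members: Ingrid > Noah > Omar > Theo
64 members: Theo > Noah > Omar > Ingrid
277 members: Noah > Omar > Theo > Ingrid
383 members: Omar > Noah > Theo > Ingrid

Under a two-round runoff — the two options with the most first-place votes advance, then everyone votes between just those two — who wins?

Round 1 first-place votes: Theo 64, Ingrid 250, Noah 277, Omar 413.
Omar and Noah advance.
Runoff: Omar is preferred to Noah by 413 voters; Noah by 591.
Noah wins the runoff.

Noah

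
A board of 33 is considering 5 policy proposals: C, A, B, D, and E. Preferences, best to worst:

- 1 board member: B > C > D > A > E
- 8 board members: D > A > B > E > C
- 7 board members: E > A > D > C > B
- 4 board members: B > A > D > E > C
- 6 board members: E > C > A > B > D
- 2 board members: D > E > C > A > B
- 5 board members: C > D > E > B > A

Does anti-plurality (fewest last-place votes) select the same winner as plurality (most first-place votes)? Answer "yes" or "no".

Anti-plurality — last-place votes: C 12, A 5, B 9, D 6, E 1. Winner: E.
Plurality — first-place votes: C 5, A 0, B 5, D 10, E 13. Winner: E.
The two methods agree.

yes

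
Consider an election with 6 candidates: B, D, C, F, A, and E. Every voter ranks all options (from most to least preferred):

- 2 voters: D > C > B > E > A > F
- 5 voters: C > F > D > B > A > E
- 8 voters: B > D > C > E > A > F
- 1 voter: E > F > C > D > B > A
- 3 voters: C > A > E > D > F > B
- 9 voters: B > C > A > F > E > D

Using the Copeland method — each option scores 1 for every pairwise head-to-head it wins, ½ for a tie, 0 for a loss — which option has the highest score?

B

B: beats D, C, F, A, and E → score 5.
D: beats A and E; loses to B, C, and F → score 2.
C: beats D, F, A, and E; loses to B → score 4.
F: beats D; ties E; loses to B, C, and A → score 1.5.
A: beats F and E; loses to B, D, and C → score 2.
E: ties F; loses to B, D, C, and A → score 0.5.
B has the best pairwise record.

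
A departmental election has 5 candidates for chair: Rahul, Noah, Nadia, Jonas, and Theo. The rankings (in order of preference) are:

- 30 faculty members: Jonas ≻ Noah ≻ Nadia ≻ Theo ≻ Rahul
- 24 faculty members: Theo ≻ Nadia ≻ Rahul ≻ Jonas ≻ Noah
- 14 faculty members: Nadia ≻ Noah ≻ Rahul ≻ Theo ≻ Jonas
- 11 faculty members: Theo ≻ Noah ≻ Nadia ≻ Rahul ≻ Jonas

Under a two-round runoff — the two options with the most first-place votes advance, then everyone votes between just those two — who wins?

Theo

Round 1 first-place votes: Rahul 0, Noah 0, Nadia 14, Jonas 30, Theo 35.
Theo and Jonas advance.
Runoff: Theo is preferred to Jonas by 49 voters; Jonas by 30.
Theo wins the runoff.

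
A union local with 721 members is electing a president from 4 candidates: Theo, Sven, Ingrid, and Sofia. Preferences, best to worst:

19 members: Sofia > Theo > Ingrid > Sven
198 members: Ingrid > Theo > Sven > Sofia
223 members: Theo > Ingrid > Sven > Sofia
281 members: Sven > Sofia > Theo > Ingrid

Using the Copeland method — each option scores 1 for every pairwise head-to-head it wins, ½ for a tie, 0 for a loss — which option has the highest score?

Theo: beats Sven, Ingrid, and Sofia → score 3.
Sven: beats Sofia; loses to Theo and Ingrid → score 1.
Ingrid: beats Sven and Sofia; loses to Theo → score 2.
Sofia: loses to Theo, Sven, and Ingrid → score 0.
Theo has the best pairwise record.

Theo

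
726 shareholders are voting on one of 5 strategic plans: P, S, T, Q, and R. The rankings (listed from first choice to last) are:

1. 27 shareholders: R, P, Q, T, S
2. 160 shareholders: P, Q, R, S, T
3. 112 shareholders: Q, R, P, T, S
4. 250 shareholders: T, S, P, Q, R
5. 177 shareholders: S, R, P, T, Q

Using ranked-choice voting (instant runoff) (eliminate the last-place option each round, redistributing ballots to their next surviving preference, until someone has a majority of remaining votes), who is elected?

P

Round 1: P 160, S 177, T 250, Q 112, R 27. Eliminate R.
Round 2: P 187, S 177, T 250, Q 112. Eliminate Q.
Round 3: P 299, S 177, T 250. Eliminate S.
Round 4: P 476, T 250. P has a majority.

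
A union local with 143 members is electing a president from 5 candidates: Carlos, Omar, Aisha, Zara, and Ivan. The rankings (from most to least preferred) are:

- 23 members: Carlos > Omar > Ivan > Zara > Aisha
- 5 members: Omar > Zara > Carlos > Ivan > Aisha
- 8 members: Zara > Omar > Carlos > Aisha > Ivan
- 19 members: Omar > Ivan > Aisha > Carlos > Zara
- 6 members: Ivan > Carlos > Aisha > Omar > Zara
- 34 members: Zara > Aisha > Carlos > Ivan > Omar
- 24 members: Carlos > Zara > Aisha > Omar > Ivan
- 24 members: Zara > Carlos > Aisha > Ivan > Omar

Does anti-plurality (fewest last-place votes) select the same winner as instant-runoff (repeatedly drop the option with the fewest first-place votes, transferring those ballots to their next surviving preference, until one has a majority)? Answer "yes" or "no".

Anti-plurality — last-place votes: Carlos 0, Omar 58, Aisha 28, Zara 25, Ivan 32. Winner: Carlos.
Instant-runoff — R1 Carlos 47, Omar 24, Aisha 0, Zara 66, Ivan 6 (Aisha out); R2 Carlos 47, Omar 24, Zara 66, Ivan 6 (Ivan out); R3 Carlos 53, Omar 24, Zara 66 (Omar out); R4 Carlos 72, Zara 71 (Carlos winner). Winner: Carlos.
The two methods agree.

yes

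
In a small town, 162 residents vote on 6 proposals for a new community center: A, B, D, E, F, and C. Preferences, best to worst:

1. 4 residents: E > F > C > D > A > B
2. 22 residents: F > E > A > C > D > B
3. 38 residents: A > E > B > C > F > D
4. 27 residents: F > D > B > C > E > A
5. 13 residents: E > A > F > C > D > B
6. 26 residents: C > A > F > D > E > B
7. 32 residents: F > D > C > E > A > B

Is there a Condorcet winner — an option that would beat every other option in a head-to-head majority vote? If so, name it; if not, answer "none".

F

F vs A: 85–77 for F.
F vs B: 124–38 for F.
F vs D: 162–0 for F.
F vs E: 107–55 for F.
F vs C: 98–64 for F.
F beats every other option head-to-head.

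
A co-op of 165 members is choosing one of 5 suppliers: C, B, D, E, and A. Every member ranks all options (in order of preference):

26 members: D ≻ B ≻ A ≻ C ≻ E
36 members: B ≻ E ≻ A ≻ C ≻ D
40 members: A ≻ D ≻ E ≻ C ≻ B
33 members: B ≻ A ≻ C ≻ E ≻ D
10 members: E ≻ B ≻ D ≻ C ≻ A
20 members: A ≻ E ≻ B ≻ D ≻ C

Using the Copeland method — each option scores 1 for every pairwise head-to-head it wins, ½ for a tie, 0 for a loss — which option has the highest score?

B

C: loses to B, D, E, and A → score 0.
B: beats C, D, E, and A → score 4.
D: beats C; loses to B, E, and A → score 1.
E: beats C and D; loses to B and A → score 2.
A: beats C, D, and E; loses to B → score 3.
B has the best pairwise record.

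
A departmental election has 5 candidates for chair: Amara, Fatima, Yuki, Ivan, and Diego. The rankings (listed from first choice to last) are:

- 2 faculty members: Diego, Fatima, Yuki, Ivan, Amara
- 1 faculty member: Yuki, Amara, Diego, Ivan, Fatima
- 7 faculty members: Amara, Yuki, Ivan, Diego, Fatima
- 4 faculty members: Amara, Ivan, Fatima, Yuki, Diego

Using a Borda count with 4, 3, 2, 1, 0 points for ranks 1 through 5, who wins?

Amara

Amara: 2·0 + 1·3 + 7·4 + 4·4 = 47
Fatima: 2·3 + 1·0 + 7·0 + 4·2 = 14
Yuki: 2·2 + 1·4 + 7·3 + 4·1 = 33
Ivan: 2·1 + 1·1 + 7·2 + 4·3 = 29
Diego: 2·4 + 1·2 + 7·1 + 4·0 = 17
Amara has the highest Borda score (47).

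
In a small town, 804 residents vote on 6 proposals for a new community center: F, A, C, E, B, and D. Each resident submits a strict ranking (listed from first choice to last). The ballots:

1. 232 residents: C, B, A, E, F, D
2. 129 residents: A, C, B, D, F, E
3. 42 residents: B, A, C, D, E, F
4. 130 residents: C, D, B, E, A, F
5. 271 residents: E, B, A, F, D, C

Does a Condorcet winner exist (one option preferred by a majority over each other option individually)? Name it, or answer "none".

none

Checking pairwise contests:
A beats F 804–0.
B beats A 675–129.
A beats C 442–362.
A beats E 403–401.
C beats B 491–313.
F beats D 503–301.
Every option loses at least one head-to-head, so there is no Condorcet winner.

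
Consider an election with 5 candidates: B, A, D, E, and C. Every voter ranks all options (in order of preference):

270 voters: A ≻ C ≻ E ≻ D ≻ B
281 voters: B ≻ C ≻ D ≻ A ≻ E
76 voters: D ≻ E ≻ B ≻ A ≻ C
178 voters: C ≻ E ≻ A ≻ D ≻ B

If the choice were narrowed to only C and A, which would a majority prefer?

C

Voters preferring C to A: 459; preferring A to C: 346.
C wins the head-to-head.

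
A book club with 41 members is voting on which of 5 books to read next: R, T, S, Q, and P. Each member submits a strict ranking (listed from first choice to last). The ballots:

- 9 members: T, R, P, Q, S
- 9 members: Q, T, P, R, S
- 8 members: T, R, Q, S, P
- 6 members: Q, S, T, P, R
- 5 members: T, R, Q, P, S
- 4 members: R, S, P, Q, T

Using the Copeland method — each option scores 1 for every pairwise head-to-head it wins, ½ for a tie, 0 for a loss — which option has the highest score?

R: beats S, Q, and P; loses to T → score 3.
T: beats R, S, Q, and P → score 4.
S: loses to R, T, Q, and P → score 0.
Q: beats S and P; loses to R and T → score 2.
P: beats S; loses to R, T, and Q → score 1.
T has the best pairwise record.

T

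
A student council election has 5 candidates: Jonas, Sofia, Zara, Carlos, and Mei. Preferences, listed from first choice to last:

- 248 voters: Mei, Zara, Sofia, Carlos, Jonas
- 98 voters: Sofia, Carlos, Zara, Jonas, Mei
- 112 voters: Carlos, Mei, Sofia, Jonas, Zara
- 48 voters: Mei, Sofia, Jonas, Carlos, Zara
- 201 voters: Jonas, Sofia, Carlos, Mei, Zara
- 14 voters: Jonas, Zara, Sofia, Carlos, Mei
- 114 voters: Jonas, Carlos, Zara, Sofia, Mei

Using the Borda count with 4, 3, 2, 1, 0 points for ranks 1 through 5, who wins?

Jonas: 248·0 + 98·1 + 112·1 + 48·2 + 201·4 + 14·4 + 114·4 = 1622
Sofia: 248·2 + 98·4 + 112·2 + 48·3 + 201·3 + 14·2 + 114·1 = 2001
Zara: 248·3 + 98·2 + 112·0 + 48·0 + 201·0 + 14·3 + 114·2 = 1210
Carlos: 248·1 + 98·3 + 112·4 + 48·1 + 201·2 + 14·1 + 114·3 = 1796
Mei: 248·4 + 98·0 + 112·3 + 48·4 + 201·1 + 14·0 + 114·0 = 1721
Sofia has the highest Borda score (2001).

Sofia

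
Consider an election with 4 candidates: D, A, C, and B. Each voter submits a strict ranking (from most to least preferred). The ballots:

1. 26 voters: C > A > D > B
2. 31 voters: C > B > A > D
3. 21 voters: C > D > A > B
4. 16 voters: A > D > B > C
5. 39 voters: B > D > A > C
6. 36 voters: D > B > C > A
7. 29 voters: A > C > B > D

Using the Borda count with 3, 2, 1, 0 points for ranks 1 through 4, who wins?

C

D: 26·1 + 31·0 + 21·2 + 16·2 + 39·2 + 36·3 + 29·0 = 286
A: 26·2 + 31·1 + 21·1 + 16·3 + 39·1 + 36·0 + 29·3 = 278
C: 26·3 + 31·3 + 21·3 + 16·0 + 39·0 + 36·1 + 29·2 = 328
B: 26·0 + 31·2 + 21·0 + 16·1 + 39·3 + 36·2 + 29·1 = 296
C has the highest Borda score (328).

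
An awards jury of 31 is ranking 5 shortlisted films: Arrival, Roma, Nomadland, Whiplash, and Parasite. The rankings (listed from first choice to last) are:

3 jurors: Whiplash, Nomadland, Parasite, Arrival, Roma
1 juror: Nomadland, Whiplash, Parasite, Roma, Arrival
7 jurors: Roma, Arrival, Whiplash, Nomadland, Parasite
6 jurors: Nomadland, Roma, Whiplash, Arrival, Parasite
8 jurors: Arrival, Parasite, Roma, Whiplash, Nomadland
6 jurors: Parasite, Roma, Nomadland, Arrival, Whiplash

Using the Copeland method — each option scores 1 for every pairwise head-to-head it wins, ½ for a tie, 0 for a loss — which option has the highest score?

Roma

Arrival: beats Whiplash and Parasite; loses to Roma and Nomadland → score 2.
Roma: beats Arrival, Nomadland, and Whiplash; loses to Parasite → score 3.
Nomadland: beats Arrival and Parasite; loses to Roma and Whiplash → score 2.
Whiplash: beats Nomadland and Parasite; loses to Arrival and Roma → score 2.
Parasite: beats Roma; loses to Arrival, Nomadland, and Whiplash → score 1.
Roma has the best pairwise record.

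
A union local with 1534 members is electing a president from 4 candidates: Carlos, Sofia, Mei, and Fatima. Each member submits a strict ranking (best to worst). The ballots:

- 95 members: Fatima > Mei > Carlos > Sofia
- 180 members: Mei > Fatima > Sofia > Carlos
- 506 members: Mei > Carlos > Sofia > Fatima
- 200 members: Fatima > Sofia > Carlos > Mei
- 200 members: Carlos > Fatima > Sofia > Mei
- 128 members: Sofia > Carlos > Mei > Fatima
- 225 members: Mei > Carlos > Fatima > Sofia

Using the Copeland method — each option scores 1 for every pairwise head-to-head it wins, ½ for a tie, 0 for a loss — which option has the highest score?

Mei

Carlos: beats Sofia and Fatima; loses to Mei → score 2.
Sofia: loses to Carlos, Mei, and Fatima → score 0.
Mei: beats Carlos, Sofia, and Fatima → score 3.
Fatima: beats Sofia; loses to Carlos and Mei → score 1.
Mei has the best pairwise record.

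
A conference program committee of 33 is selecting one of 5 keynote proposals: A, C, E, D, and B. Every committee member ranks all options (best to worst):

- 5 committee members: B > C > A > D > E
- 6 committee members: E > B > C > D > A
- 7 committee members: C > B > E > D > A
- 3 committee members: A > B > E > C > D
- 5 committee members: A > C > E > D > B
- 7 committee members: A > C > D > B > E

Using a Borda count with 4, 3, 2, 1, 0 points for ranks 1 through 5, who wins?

A: 5·2 + 6·0 + 7·0 + 3·4 + 5·4 + 7·4 = 70
C: 5·3 + 6·2 + 7·4 + 3·1 + 5·3 + 7·3 = 94
E: 5·0 + 6·4 + 7·2 + 3·2 + 5·2 + 7·0 = 54
D: 5·1 + 6·1 + 7·1 + 3·0 + 5·1 + 7·2 = 37
B: 5·4 + 6·3 + 7·3 + 3·3 + 5·0 + 7·1 = 75
C has the highest Borda score (94).

C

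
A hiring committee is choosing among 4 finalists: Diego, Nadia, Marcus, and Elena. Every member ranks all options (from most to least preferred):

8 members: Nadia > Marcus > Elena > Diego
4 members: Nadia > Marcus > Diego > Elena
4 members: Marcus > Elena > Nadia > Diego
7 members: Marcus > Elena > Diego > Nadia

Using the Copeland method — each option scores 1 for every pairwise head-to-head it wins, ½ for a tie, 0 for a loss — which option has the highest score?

Diego: loses to Nadia, Marcus, and Elena → score 0.
Nadia: beats Diego, Marcus, and Elena → score 3.
Marcus: beats Diego and Elena; loses to Nadia → score 2.
Elena: beats Diego; loses to Nadia and Marcus → score 1.
Nadia has the best pairwise record.

Nadia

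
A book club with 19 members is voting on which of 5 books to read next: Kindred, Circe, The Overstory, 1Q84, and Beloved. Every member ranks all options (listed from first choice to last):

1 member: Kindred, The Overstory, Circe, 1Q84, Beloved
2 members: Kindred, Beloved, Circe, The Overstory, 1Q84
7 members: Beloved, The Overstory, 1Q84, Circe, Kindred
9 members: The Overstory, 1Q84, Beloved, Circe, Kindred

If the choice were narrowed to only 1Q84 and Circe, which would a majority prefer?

Voters preferring 1Q84 to Circe: 16; preferring Circe to 1Q84: 3.
1Q84 wins the head-to-head.

1Q84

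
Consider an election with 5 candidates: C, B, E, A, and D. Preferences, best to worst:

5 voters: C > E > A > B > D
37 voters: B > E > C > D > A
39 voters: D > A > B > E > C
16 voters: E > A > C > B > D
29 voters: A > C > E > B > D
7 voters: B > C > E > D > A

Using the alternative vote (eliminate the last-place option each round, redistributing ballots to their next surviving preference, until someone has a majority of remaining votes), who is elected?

A

Round 1: C 5, B 44, E 16, A 29, D 39. Eliminate C.
Round 2: B 44, E 21, A 29, D 39. Eliminate E.
Round 3: B 44, A 50, D 39. Eliminate D.
Round 4: B 44, A 89. A has a majority.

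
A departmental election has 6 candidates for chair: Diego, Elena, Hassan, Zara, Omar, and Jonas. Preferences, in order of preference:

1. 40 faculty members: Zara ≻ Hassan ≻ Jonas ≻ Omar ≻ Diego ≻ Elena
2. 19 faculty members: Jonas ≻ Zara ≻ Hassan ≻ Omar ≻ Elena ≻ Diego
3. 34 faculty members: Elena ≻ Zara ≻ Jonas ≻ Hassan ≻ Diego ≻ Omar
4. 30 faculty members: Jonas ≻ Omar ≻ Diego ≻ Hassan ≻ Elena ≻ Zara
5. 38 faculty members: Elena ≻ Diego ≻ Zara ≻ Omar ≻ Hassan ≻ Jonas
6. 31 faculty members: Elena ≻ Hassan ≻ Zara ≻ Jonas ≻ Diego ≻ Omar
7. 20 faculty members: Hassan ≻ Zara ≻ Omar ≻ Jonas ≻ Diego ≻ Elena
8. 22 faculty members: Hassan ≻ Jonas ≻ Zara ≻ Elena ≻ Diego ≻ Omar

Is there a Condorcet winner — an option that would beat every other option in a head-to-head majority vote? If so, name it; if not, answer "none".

none

Checking pairwise contests:
Elena beats Diego 144–90.
Hassan beats Elena 131–103.
Zara beats Hassan 131–103.
Elena beats Zara 133–101.
Diego beats Omar 125–109.
Hassan beats Jonas 151–83.
Every option loses at least one head-to-head, so there is no Condorcet winner.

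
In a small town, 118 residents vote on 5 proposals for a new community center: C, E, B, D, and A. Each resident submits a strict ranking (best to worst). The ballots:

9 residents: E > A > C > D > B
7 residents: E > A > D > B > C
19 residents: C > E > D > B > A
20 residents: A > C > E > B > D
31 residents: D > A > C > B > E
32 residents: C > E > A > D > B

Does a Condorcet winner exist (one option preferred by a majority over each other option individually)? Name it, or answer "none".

none

Checking pairwise contests:
A beats C 67–51.
C beats E 102–16.
C beats B 111–7.
C beats D 80–38.
E beats A 67–51.
Every option loses at least one head-to-head, so there is no Condorcet winner.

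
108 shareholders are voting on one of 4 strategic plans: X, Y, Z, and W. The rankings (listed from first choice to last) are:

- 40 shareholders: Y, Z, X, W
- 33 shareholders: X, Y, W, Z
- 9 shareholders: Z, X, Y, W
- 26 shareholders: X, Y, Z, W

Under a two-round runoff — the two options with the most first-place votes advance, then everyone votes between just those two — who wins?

Round 1 first-place votes: X 59, Y 40, Z 9, W 0.
X and Y advance.
Runoff: X is preferred to Y by 68 voters; Y by 40.
X wins the runoff.

X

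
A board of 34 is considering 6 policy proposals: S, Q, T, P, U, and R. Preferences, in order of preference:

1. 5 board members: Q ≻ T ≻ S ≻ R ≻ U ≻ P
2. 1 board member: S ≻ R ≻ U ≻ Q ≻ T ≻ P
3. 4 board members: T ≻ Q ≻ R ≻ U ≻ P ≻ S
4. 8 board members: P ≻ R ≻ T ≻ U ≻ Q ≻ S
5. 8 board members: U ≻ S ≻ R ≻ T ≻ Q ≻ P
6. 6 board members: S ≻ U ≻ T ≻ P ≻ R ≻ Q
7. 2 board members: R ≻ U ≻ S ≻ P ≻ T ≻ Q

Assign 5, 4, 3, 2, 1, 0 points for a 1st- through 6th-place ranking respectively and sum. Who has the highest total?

S: 5·3 + 1·5 + 4·0 + 8·0 + 8·4 + 6·5 + 2·3 = 88
Q: 5·5 + 1·2 + 4·4 + 8·1 + 8·1 + 6·0 + 2·0 = 59
T: 5·4 + 1·1 + 4·5 + 8·3 + 8·2 + 6·3 + 2·1 = 101
P: 5·0 + 1·0 + 4·1 + 8·5 + 8·0 + 6·2 + 2·2 = 60
U: 5·1 + 1·3 + 4·2 + 8·2 + 8·5 + 6·4 + 2·4 = 104
R: 5·2 + 1·4 + 4·3 + 8·4 + 8·3 + 6·1 + 2·5 = 98
U has the highest Borda score (104).

U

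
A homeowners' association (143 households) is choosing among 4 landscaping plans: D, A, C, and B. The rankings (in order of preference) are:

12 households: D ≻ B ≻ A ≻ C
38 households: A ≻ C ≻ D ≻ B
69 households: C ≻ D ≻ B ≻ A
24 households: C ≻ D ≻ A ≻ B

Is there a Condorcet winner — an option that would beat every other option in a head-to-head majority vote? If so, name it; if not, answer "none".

C vs D: 131–12 for C.
C vs A: 93–50 for C.
C vs B: 131–12 for C.
C beats every other option head-to-head.

C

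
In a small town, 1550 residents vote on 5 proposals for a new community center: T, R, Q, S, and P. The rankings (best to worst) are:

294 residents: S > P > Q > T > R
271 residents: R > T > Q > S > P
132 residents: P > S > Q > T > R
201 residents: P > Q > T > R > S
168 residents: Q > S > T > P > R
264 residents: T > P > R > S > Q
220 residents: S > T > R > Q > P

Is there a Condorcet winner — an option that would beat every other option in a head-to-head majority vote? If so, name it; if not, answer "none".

S

S vs T: 814–736 for S.
S vs R: 814–736 for S.
S vs Q: 910–640 for S.
S vs P: 953–597 for S.
S beats every other option head-to-head.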